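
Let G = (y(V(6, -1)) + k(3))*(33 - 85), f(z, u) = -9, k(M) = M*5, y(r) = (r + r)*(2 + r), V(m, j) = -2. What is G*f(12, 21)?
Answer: 7020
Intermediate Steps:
y(r) = 2*r*(2 + r) (y(r) = (2*r)*(2 + r) = 2*r*(2 + r))
k(M) = 5*M
G = -780 (G = (2*(-2)*(2 - 2) + 5*3)*(33 - 85) = (2*(-2)*0 + 15)*(-52) = (0 + 15)*(-52) = 15*(-52) = -780)
G*f(12, 21) = -780*(-9) = 7020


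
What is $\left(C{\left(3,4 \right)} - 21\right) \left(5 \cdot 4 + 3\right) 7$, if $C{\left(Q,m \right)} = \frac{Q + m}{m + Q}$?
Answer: $-3220$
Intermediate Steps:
$C{\left(Q,m \right)} = 1$ ($C{\left(Q,m \right)} = \frac{Q + m}{Q + m} = 1$)
$\left(C{\left(3,4 \right)} - 21\right) \left(5 \cdot 4 + 3\right) 7 = \left(1 - 21\right) \left(5 \cdot 4 + 3\right) 7 = - 20 \left(20 + 3\right) 7 = \left(-20\right) 23 \cdot 7 = \left(-460\right) 7 = -3220$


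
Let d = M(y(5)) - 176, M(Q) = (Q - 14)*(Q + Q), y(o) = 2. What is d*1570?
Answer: -351680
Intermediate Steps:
M(Q) = 2*Q*(-14 + Q) (M(Q) = (-14 + Q)*(2*Q) = 2*Q*(-14 + Q))
d = -224 (d = 2*2*(-14 + 2) - 176 = 2*2*(-12) - 176 = -48 - 176 = -224)
d*1570 = -224*1570 = -351680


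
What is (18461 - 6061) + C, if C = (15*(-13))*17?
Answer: 9085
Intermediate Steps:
C = -3315 (C = -195*17 = -3315)
(18461 - 6061) + C = (18461 - 6061) - 3315 = 12400 - 3315 = 9085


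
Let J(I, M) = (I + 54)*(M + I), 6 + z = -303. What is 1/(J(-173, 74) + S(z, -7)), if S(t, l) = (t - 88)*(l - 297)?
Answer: 1/132469 ≈ 7.5489e-6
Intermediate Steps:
z = -309 (z = -6 - 303 = -309)
J(I, M) = (54 + I)*(I + M)
S(t, l) = (-297 + l)*(-88 + t) (S(t, l) = (-88 + t)*(-297 + l) = (-297 + l)*(-88 + t))
1/(J(-173, 74) + S(z, -7)) = 1/(((-173)² + 54*(-173) + 54*74 - 173*74) + (26136 - 297*(-309) - 88*(-7) - 7*(-309))) = 1/((29929 - 9342 + 3996 - 12802) + (26136 + 91773 + 616 + 2163)) = 1/(11781 + 120688) = 1/132469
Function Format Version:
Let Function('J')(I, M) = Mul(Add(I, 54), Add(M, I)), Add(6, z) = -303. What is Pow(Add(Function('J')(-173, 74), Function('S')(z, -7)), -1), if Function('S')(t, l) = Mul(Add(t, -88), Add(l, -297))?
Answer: Rational(1, 132469) ≈ 7.5489e-6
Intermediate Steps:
z = -309 (z = Add(-6, -303) = -309)
Function('J')(I, M) = Mul(Add(54, I), Add(I, M))
Function('S')(t, l) = Mul(Add(-297, l), Add(-88, t)) (Function('S')(t, l) = Mul(Add(-88, t), Add(-297, l)) = Mul(Add(-297, l), Add(-88, t)))
Pow(Add(Function('J')(-173, 74), Function('S')(z, -7)), -1) = Pow(Add(Add(Pow(-173, 2), Mul(54, -173), Mul(54, 74), Mul(-173, 74)), Add(26136, Mul(-297, -309), Mul(-88, -7), Mul(-7, -309))), -1) = Pow(Add(Add(29929, -9342, 3996, -12802), Add(26136, 91773, 616, 2163)), -1) = Pow(Add(11781, 120688), -1) = Pow(132469, -1) = Rational(1, 132469)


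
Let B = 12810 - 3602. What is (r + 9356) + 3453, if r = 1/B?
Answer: 117945273/9208 ≈ 12809.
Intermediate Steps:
B = 9208
r = 1/9208 ≈ 0.00010860
(r + 9356) + 3453 = (1/9208 + 9356) + 3453 = 86150049/9208 + 3453 = 117945273/9208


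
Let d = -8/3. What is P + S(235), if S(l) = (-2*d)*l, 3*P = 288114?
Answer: 291874/3 ≈ 97291.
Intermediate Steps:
P = 96038 (P = (1/3)*288114 = 96038)
d = -8/3 (d = -8*1/3 = -8/3 ≈ -2.6667)
S(l) = 16*l/3 (S(l) = (-2*(-8/3))*l = 16*l/3)
P + S(235) = 96038 + (16/3)*235 = 96038 + 3760/3 = 291874/3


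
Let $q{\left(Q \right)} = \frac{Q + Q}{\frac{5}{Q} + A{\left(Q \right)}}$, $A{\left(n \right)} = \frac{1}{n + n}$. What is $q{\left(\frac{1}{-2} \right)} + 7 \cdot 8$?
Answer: $\frac{617}{11} \approx 56.091$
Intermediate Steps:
$A{\left(n \right)} = \frac{1}{2 n}$
$q{\left(Q \right)} = \frac{4 Q^{2}}{11}$ ($q{\left(Q \right)} = \frac{Q + Q}{\frac{5}{Q} + \frac{1}{2 Q}} = \frac{2 Q}{\frac{11}{2} \frac{1}{Q}} = 2 Q \frac{2 Q}{11} = \frac{4 Q^{2}}{11}$)
$q{\left(\frac{1}{-2} \right)} + 7 \cdot 8 = \frac{4 \left(\frac{1}{-2}\right)^{2}}{11} + 7 \cdot 8 = \frac{4 \left(- \frac{1}{2}\right)^{2}}{11} + 56 = \frac{4}{11} \cdot \frac{1}{4} + 56 = \frac{1}{11} + 56 = \frac{617}{11}$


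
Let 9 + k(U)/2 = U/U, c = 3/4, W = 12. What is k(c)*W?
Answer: -192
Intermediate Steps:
c = 3/4 (c = 3*(1/4) = 3/4 ≈ 0.75000)
k(U) = -16 (k(U) = -18 + 2*(U/U) = -18 + 2*1 = -18 + 2 = -16)
k(c)*W = -16*12 = -192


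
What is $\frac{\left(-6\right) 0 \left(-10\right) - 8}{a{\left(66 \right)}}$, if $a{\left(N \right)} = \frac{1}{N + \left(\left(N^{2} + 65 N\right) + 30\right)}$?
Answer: $-69936$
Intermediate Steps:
$a{\left(N \right)} = \frac{1}{30 + N^{2} + 66 N}$ ($a{\left(N \right)} = \frac{1}{N + \left(30 + N^{2} + 65 N\right)} = \frac{1}{30 + N^{2} + 66 N}$)
$\frac{\left(-6\right) 0 \left(-10\right) - 8}{a{\left(66 \right)}} = \frac{\left(-6\right) 0 \left(-10\right) - 8}{\frac{1}{30 + 66^{2} + 66 \cdot 66}} = \frac{0 \left(-10\right) - 8}{\frac{1}{30 + 4356 + 4356}} = \frac{0 - 8}{\frac{1}{8742}} = - 8 \frac{1}{\frac{1}{8742}} = \left(-8\right) 8742 = -69936$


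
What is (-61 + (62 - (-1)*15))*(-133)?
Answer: -2128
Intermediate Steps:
(-61 + (62 - (-1)*15))*(-133) = (-61 + (62 - 1*(-15)))*(-133) = (-61 + (62 + 15))*(-133) = (-61 + 77)*(-133) = 16*(-133) = -2128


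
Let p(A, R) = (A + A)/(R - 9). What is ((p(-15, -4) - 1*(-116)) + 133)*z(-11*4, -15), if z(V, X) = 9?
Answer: 29403/13 ≈ 2261.8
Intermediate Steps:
p(A, R) = 2*A/(-9 + R) (p(A, R) = (2*A)/(-9 + R) = 2*A/(-9 + R))
((p(-15, -4) - 1*(-116)) + 133)*z(-11*4, -15) = ((2*(-15)/(-9 - 4) - 1*(-116)) + 133)*9 = ((2*(-15)/(-13) + 116) + 133)*9 = ((2*(-15)*(-1/13) + 116) + 133)*9 = ((30/13 + 116) + 133)*9 = (1538/13 + 133)*9 = (3267/13)*9 = 29403/13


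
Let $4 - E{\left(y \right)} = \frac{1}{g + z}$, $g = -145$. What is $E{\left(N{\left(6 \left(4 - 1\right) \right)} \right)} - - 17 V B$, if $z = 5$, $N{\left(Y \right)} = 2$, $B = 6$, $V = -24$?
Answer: $- \frac{342159}{140} \approx -2444.0$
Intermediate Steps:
$E{\left(y \right)} = \frac{561}{140}$ ($E{\left(y \right)} = 4 - \frac{1}{-145 + 5} = 4 - \frac{1}{-140} = 4 - - \frac{1}{140} = 4 + \frac{1}{140} = \frac{561}{140}$)
$E{\left(N{\left(6 \left(4 - 1\right) \right)} \right)} - - 17 V B = \frac{561}{140} - \left(-17\right) \left(-24\right) 6 = \frac{561}{140} - 408 \cdot 6 = \frac{561}{140} - 2448 = - \frac{342159}{140}$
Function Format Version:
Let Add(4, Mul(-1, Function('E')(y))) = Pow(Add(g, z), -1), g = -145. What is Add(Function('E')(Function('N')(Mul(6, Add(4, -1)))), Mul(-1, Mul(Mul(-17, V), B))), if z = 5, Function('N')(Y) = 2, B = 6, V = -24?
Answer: Rational(-342159, 140) ≈ -2444.0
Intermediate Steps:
Function('E')(y) = Rational(561, 140) (Function('E')(y) = Add(4, Mul(-1, Pow(Add(-145, 5), -1))) = Add(4, Mul(-1, Pow(-140, -1))) = Add(4, Mul(-1, Rational(-1, 140))) = Add(4, Rational(1, 140)) = Rational(561, 140))
Add(Function('E')(Function('N')(Mul(6, Add(4, -1)))), Mul(-1, Mul(Mul(-17, V), B))) = Add(Rational(561, 140), Mul(-1, Mul(Mul(-17, -24), 6))) = Add(Rational(561, 140), Mul(-1, Mul(408, 6))) = Add(Rational(561, 140), Mul(-1, 2448)) = Add(Rational(561, 140), -2448) = Rational(-342159, 140)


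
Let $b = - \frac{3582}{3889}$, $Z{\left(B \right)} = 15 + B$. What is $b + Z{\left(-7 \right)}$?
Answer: $\frac{27530}{3889} \approx 7.0789$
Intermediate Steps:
$b = - \frac{3582}{3889}$ ($b = \left(-3582\right) \frac{1}{3889} = - \frac{3582}{3889} \approx -0.92106$)
$b + Z{\left(-7 \right)} = - \frac{3582}{3889} + \left(15 - 7\right) = - \frac{3582}{3889} + 8 = \frac{27530}{3889}$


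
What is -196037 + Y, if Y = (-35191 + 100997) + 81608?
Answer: -48623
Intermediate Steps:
Y = 147414 (Y = 65806 + 81608 = 147414)
-196037 + Y = -196037 + 147414 = -48623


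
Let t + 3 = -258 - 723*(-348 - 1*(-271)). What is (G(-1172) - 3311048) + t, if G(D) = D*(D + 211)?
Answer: -2129346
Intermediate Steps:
G(D) = D*(211 + D)
t = 55410 (t = -3 + (-258 - 723*(-348 - 1*(-271))) = -3 + (-258 - 723*(-348 + 271)) = -3 + (-258 - 723*(-77)) = -3 + (-258 + 55671) = -3 + 55413 = 55410)
(G(-1172) - 3311048) + t = (-1172*(211 - 1172) - 3311048) + 55410 = (-1172*(-961) - 3311048) + 55410 = (1126292 - 3311048) + 55410 = -2184756 + 55410 = -2129346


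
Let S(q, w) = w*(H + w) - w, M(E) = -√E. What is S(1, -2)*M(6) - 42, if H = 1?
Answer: -42 - 4*√6 ≈ -51.798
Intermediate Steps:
S(q, w) = -w + w*(1 + w) (S(q, w) = w*(1 + w) - w = -w + w*(1 + w))
S(1, -2)*M(6) - 42 = (-2)²*(-√6) - 42 = 4*(-√6) - 42 = -4*√6 - 42 = -42 - 4*√6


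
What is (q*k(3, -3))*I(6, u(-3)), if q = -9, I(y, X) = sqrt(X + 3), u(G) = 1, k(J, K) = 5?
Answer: -90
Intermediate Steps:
I(y, X) = sqrt(3 + X)
(q*k(3, -3))*I(6, u(-3)) = (-9*5)*sqrt(3 + 1) = -45*sqrt(4) = -45*2 = -90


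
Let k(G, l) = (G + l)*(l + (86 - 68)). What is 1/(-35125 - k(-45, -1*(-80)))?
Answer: -1/38555 ≈ -2.5937e-5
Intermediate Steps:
k(G, l) = (18 + l)*(G + l) (k(G, l) = (G + l)*(l + 18) = (G + l)*(18 + l) = (18 + l)*(G + l))
1/(-35125 - k(-45, -1*(-80))) = 1/(-35125 - ((-1*(-80))**2 + 18*(-45) + 18*(-1*(-80)) - (-45)*(-80))) = 1/(-35125 - (80**2 - 810 + 18*80 - 45*80)) = 1/(-35125 - (6400 - 810 + 1440 - 3600)) = 1/(-35125 - 1*3430) = 1/(-35125 - 3430) = 1/(-38555) = -1/38555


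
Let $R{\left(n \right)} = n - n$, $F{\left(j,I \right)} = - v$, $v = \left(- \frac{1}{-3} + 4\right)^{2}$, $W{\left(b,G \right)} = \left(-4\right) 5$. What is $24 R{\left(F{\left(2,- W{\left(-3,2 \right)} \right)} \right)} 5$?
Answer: $0$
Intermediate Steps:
$W{\left(b,G \right)} = -20$
$v = \frac{169}{9}$ ($v = \left(\left(-1\right) \left(- \frac{1}{3}\right) + 4\right)^{2} = \left(\frac{1}{3} + 4\right)^{2} = \left(\frac{13}{3}\right)^{2} = \frac{169}{9} \approx 18.778$)
$F{\left(j,I \right)} = - \frac{169}{9}$ ($F{\left(j,I \right)} = \left(-1\right) \frac{169}{9} = - \frac{169}{9}$)
$R{\left(n \right)} = 0$
$24 R{\left(F{\left(2,- W{\left(-3,2 \right)} \right)} \right)} 5 = 24 \cdot 0 \cdot 5 = 0 \cdot 5 = 0$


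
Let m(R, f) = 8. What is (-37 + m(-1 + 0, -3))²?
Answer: 841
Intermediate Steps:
(-37 + m(-1 + 0, -3))² = (-37 + 8)² = (-29)² = 841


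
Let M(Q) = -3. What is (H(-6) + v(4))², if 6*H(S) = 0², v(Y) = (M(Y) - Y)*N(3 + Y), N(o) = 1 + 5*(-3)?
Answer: 9604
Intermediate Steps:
N(o) = -14 (N(o) = 1 - 15 = -14)
v(Y) = 42 + 14*Y (v(Y) = (-3 - Y)*(-14) = 42 + 14*Y)
H(S) = 0 (H(S) = (⅙)*0² = (⅙)*0 = 0)
(H(-6) + v(4))² = (0 + (42 + 14*4))² = (0 + (42 + 56))² = (0 + 98)² = 98² = 9604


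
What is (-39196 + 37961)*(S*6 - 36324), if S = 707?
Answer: 39621270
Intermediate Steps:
(-39196 + 37961)*(S*6 - 36324) = (-39196 + 37961)*(707*6 - 36324) = -1235*(4242 - 36324) = -1235*(-32082) = 39621270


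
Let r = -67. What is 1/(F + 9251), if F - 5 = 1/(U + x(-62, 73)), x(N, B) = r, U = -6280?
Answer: 6347/58747831 ≈ 0.00010804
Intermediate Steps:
x(N, B) = -67
F = 31734/6347 (F = 5 + 1/(-6280 - 67) = 5 + 1/(-6347) = 5 - 1/6347 = 31734/6347 ≈ 4.9998)
1/(F + 9251) = 1/(31734/6347 + 9251) = 1/(58747831/6347) = 6347/58747831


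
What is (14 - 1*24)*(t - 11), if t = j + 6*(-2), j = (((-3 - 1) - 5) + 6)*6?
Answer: 410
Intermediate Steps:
j = -18 (j = ((-4 - 5) + 6)*6 = (-9 + 6)*6 = -3*6 = -18)
t = -30 (t = -18 + 6*(-2) = -18 - 12 = -30)
(14 - 1*24)*(t - 11) = (14 - 1*24)*(-30 - 11) = (14 - 24)*(-41) = -10*(-41) = 410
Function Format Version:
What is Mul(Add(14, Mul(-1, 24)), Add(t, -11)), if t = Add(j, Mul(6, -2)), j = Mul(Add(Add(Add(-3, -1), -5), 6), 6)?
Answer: 410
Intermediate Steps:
j = -18 (j = Mul(Add(Add(-4, -5), 6), 6) = Mul(Add(-9, 6), 6) = Mul(-3, 6) = -18)
t = -30 (t = Add(-18, Mul(6, -2)) = Add(-18, -12) = -30)
Mul(Add(14, Mul(-1, 24)), Add(t, -11)) = Mul(Add(14, Mul(-1, 24)), Add(-30, -11)) = Mul(Add(14, -24), -41) = Mul(-10, -41) = 410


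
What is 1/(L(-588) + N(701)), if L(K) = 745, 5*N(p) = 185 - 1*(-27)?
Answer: 5/3937 ≈ 0.0012700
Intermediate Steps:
N(p) = 212/5 (N(p) = (185 - 1*(-27))/5 = (185 + 27)/5 = (⅕)*212 = 212/5)
1/(L(-588) + N(701)) = 1/(745 + 212/5) = 1/(3937/5) = 5/3937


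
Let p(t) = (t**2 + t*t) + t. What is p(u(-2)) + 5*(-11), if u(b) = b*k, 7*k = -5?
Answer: -2425/49 ≈ -49.490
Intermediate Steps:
k = -5/7 (k = (1/7)*(-5) = -5/7 ≈ -0.71429)
u(b) = -5*b/7 (u(b) = b*(-5/7) = -5*b/7)
p(t) = t + 2*t**2 (p(t) = (t**2 + t**2) + t = 2*t**2 + t = t + 2*t**2)
p(u(-2)) + 5*(-11) = (-5/7*(-2))*(1 + 2*(-5/7*(-2))) + 5*(-11) = 10*(1 + 2*(10/7))/7 - 55 = 10*(1 + 20/7)/7 - 55 = (10/7)*(27/7) - 55 = 270/49 - 55 = -2425/49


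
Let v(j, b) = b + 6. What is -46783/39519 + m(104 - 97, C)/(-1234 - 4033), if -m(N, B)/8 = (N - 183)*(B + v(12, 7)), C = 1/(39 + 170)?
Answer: -18430533335/3954784887 ≈ -4.6603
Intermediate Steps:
C = 1/209 ≈ 0.0047847
v(j, b) = 6 + b
m(N, B) = -8*(-183 + N)*(13 + B) (m(N, B) = -8*(N - 183)*(B + (6 + 7)) = -8*(-183 + N)*(B + 13) = -8*(-183 + N)*(13 + B))
-46783/39519 + m(104 - 97, C)/(-1234 - 4033) = -46783/39519 + (19032 - 104*(104 - 97) + 1464*(1/209) - 8*1/209*(104 - 97))/(-1234 - 4033) = -46783*1/39519 + (19032 - 104*7 + 1464/209 - 8*1/209*7)/(-5267) = -46783/39519 + (19032 - 728 + 1464/209 - 56/209)*(-1/5267) = -46783/39519 + (347904/19)*(-1/5267) = -46783/39519 - 347904/100073 = -18430533335/3954784887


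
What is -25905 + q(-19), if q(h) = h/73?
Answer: -1891084/73 ≈ -25905.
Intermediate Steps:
q(h) = h/73 (q(h) = h*(1/73) = h/73)
-25905 + q(-19) = -25905 + (1/73)*(-19) = -25905 - 19/73 = -1891084/73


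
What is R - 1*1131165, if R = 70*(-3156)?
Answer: -1352085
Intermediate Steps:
R = -220920
R - 1*1131165 = -220920 - 1*1131165 = -220920 - 1131165 = -1352085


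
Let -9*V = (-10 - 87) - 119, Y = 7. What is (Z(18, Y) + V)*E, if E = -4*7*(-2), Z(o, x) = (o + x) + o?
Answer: 3752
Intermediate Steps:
Z(o, x) = x + 2*o
E = 56 (E = -28*(-2) = 56)
V = 24 (V = -((-10 - 87) - 119)/9 = -(-97 - 119)/9 = -⅑*(-216) = 24)
(Z(18, Y) + V)*E = ((7 + 2*18) + 24)*56 = ((7 + 36) + 24)*56 = (43 + 24)*56 = 67*56 = 3752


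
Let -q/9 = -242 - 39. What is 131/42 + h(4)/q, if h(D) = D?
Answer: 110489/35406 ≈ 3.1206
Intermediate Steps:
q = 2529 (q = -9*(-242 - 39) = -9*(-281) = 2529)
131/42 + h(4)/q = 131/42 + 4/2529 = 110489/35406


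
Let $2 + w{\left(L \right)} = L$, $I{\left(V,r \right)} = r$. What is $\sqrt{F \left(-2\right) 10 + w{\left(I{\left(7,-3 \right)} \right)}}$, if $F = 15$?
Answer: $i \sqrt{305} \approx 17.464 i$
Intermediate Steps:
$w{\left(L \right)} = -2 + L$
$\sqrt{F \left(-2\right) 10 + w{\left(I{\left(7,-3 \right)} \right)}} = \sqrt{15 \left(-2\right) 10 - 5} = \sqrt{\left(-30\right) 10 - 5} = \sqrt{-300 - 5} = \sqrt{-305} = i \sqrt{305}$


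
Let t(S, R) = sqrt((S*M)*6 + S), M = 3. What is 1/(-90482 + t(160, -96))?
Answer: -45241/4093494642 - sqrt(190)/2046747321 ≈ -1.1059e-5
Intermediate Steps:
t(S, R) = sqrt(19)*sqrt(S) (t(S, R) = sqrt((S*3)*6 + S) = sqrt((3*S)*6 + S) = sqrt(18*S + S) = sqrt(19*S) = sqrt(19)*sqrt(S))
1/(-90482 + t(160, -96)) = 1/(-90482 + sqrt(19)*sqrt(160)) = 1/(-90482 + sqrt(19)*(4*sqrt(10))) = 1/(-90482 + 4*sqrt(190))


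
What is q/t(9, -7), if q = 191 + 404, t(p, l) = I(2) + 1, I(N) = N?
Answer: 595/3 ≈ 198.33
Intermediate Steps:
t(p, l) = 3 (t(p, l) = 2 + 1 = 3)
q = 595
q/t(9, -7) = 595/3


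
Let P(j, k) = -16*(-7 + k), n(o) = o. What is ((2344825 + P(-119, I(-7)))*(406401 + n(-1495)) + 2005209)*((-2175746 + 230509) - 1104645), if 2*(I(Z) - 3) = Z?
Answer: -2895815092257915278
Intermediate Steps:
I(Z) = 3 + Z/2
P(j, k) = 112 - 16*k
((2344825 + P(-119, I(-7)))*(406401 + n(-1495)) + 2005209)*((-2175746 + 230509) - 1104645) = ((2344825 + (112 - 16*(3 + (1/2)*(-7))))*(406401 - 1495) + 2005209)*((-2175746 + 230509) - 1104645) = ((2344825 + (112 - 16*(3 - 7/2)))*404906 + 2005209)*(-1945237 - 1104645) = ((2344825 + (112 - 16*(-1/2)))*404906 + 2005209)*(-3049882) = ((2344825 + (112 + 8))*404906 + 2005209)*(-3049882) = ((2344825 + 120)*404906 + 2005209)*(-3049882) = (2344945*404906 + 2005209)*(-3049882) = (949482300170 + 2005209)*(-3049882) = 949484305379*(-3049882) = -2895815092257915278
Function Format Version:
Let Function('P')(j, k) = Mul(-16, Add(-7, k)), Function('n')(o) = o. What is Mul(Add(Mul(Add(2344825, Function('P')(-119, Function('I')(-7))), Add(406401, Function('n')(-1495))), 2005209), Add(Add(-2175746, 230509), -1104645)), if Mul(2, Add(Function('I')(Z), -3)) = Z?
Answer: -2895815092257915278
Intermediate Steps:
Function('I')(Z) = Add(3, Mul(Rational(1, 2), Z))
Function('P')(j, k) = Add(112, Mul(-16, k))
Mul(Add(Mul(Add(2344825, Function('P')(-119, Function('I')(-7))), Add(406401, Function('n')(-1495))), 2005209), Add(Add(-2175746, 230509), -1104645)) = Mul(Add(Mul(Add(2344825, Add(112, Mul(-16, Add(3, Mul(Rational(1, 2), -7))))), Add(406401, -1495)), 2005209), Add(Add(-2175746, 230509), -1104645)) = Mul(Add(Mul(Add(2344825, Add(112, Mul(-16, Add(3, Rational(-7, 2))))), 404906), 2005209), Add(-1945237, -1104645)) = Mul(Add(Mul(Add(2344825, Add(112, Mul(-16, Rational(-1, 2)))), 404906), 2005209), -3049882) = Mul(Add(Mul(Add(2344825, Add(112, 8)), 404906), 2005209), -3049882) = Mul(Add(Mul(Add(2344825, 120), 404906), 2005209), -3049882) = Mul(Add(Mul(2344945, 404906), 2005209), -3049882) = Mul(Add(949482300170, 2005209), -3049882) = Mul(949484305379, -3049882) = -2895815092257915278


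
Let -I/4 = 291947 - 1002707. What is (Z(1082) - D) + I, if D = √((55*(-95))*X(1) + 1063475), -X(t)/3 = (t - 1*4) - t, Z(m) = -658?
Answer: 2842382 - 5*√40031 ≈ 2.8414e+6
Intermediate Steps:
X(t) = 12 (X(t) = -3*((t - 1*4) - t) = -3*((t - 4) - t) = -3*((-4 + t) - t) = -3*(-4) = 12)
I = 2843040 (I = -4*(291947 - 1002707) = -4*(-710760) = 2843040)
D = 5*√40031 (D = √((55*(-95))*12 + 1063475) = √(-5225*12 + 1063475) = √(-62700 + 1063475) = √1000775 = 5*√40031 ≈ 1000.4)
(Z(1082) - D) + I = (-658 - 5*√40031) + 2843040 = 2842382 - 5*√40031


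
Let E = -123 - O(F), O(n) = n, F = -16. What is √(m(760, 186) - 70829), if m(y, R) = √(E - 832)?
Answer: √(-70829 + I*√939) ≈ 0.058 + 266.14*I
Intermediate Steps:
E = -107 (E = -123 - 1*(-16) = -123 + 16 = -107)
m(y, R) = I*√939 (m(y, R) = √(-107 - 832) = √(-939) = I*√939)
√(m(760, 186) - 70829) = √(I*√939 - 70829) = √(-70829 + I*√939)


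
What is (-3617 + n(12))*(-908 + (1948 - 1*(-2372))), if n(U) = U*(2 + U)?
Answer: -11767988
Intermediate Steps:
(-3617 + n(12))*(-908 + (1948 - 1*(-2372))) = (-3617 + 12*(2 + 12))*(-908 + (1948 - 1*(-2372))) = (-3617 + 12*14)*(-908 + (1948 + 2372)) = (-3617 + 168)*(-908 + 4320) = -3449*3412 = -11767988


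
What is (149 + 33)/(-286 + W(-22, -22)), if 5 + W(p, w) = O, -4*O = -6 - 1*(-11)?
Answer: -104/167 ≈ -0.62275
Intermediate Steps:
O = -5/4 (O = -(-6 - 1*(-11))/4 = -(-6 + 11)/4 = -1/4*5 = -5/4 ≈ -1.2500)
W(p, w) = -25/4 (W(p, w) = -5 - 5/4 = -25/4)
(149 + 33)/(-286 + W(-22, -22)) = (149 + 33)/(-286 - 25/4) = 182/(-1169/4) = 182*(-4/1169) = -104/167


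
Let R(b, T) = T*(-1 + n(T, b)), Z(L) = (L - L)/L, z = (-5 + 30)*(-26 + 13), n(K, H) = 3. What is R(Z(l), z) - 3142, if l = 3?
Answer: -3792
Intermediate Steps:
z = -325 (z = 25*(-13) = -325)
Z(L) = 0 (Z(L) = 0/L = 0)
R(b, T) = 2*T (R(b, T) = T*(-1 + 3) = T*2 = 2*T)
R(Z(l), z) - 3142 = 2*(-325) - 3142 = -650 - 3142 = -3792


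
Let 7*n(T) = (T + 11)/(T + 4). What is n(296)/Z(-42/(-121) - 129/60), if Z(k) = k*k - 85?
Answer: -17979148/10053922851 ≈ -0.0017883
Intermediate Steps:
n(T) = (11 + T)/(7*(4 + T)) (n(T) = ((T + 11)/(T + 4))/7 = ((11 + T)/(4 + T))/7 = (11 + T)/(7*(4 + T)))
Z(k) = -85 + k² (Z(k) = k² - 85 = -85 + k²)
n(296)/Z(-42/(-121) - 129/60) = ((11 + 296)/(7*(4 + 296)))/(-85 + (-42/(-121) - 129/60)²) = ((⅐)*307/300)/(-85 + (-42*(-1/121) - 129*1/60)²) = ((⅐)*(1/300)*307)/(-85 + (42/121 - 43/20)²) = 307/(2100*(-85 + (-4363/2420)²)) = 307/(2100*(-85 + 19035769/5856400)) = 307/(2100*(-478758231/5856400)) = (307/2100)*(-5856400/478758231) = -17979148/10053922851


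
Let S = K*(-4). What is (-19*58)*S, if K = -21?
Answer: -92568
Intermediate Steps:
S = 84 (S = -21*(-4) = 84)
(-19*58)*S = -19*58*84 = -1102*84 = -92568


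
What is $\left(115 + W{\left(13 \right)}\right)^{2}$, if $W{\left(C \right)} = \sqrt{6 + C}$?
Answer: $\left(115 + \sqrt{19}\right)^{2} \approx 14247.0$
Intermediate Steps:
$\left(115 + W{\left(13 \right)}\right)^{2} = \left(115 + \sqrt{6 + 13}\right)^{2} = \left(115 + \sqrt{19}\right)^{2}$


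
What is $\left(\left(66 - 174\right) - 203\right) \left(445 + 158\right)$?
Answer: $-187533$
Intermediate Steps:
$\left(\left(66 - 174\right) - 203\right) \left(445 + 158\right) = \left(-108 - 203\right) 603 = \left(-311\right) 603 = -187533$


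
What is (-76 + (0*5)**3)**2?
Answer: 5776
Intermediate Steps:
(-76 + (0*5)**3)**2 = (-76 + 0**3)**2 = (-76 + 0)**2 = (-76)**2 = 5776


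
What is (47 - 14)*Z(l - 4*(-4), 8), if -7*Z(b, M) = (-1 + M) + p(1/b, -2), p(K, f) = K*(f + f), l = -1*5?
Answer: -219/7 ≈ -31.286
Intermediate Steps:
l = -5
p(K, f) = 2*K*f (p(K, f) = K*(2*f) = 2*K*f)
Z(b, M) = ⅐ - M/7 + 4/(7*b) (Z(b, M) = -((-1 + M) + 2*(-2)/b)/7 = -((-1 + M) - 4/b)/7 = -(-1 + M - 4/b)/7 = ⅐ - M/7 + 4/(7*b))
(47 - 14)*Z(l - 4*(-4), 8) = (47 - 14)*((4 + (-5 - 4*(-4))*(1 - 1*8))/(7*(-5 - 4*(-4)))) = 33*((4 + (-5 + 16)*(1 - 8))/(7*(-5 + 16))) = 33*((⅐)*(4 + 11*(-7))/11) = 33*((⅐)*(1/11)*(4 - 77)) = 33*((⅐)*(1/11)*(-73)) = 33*(-73/77) = -219/7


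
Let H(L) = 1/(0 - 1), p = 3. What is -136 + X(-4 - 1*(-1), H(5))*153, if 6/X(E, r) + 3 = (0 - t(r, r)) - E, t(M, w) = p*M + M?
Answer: 187/2 ≈ 93.500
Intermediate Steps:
H(L) = -1 (H(L) = 1/(-1) = -1)
t(M, w) = 4*M (t(M, w) = 3*M + M = 4*M)
X(E, r) = 6/(-3 - E - 4*r) (X(E, r) = 6/(-3 + ((0 - 4*r) - E)) = 6/(-3 + (-4*r - E)) = 6/(-3 + (-E - 4*r)) = 6/(-3 - E - 4*r))
-136 + X(-4 - 1*(-1), H(5))*153 = -136 - 6/(3 + (-4 - 1*(-1)) + 4*(-1))*153 = -136 - 6/(3 + (-4 + 1) - 4)*153 = -136 - 6/(3 - 3 - 4)*153 = -136 - 6/(-4)*153 = -136 - 6*(-¼)*153 = -136 + (3/2)*153 = -136 + 459/2 = 187/2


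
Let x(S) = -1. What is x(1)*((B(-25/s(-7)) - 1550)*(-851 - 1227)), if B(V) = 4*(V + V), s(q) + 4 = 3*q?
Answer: -3204276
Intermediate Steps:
s(q) = -4 + 3*q
B(V) = 8*V (B(V) = 4*(2*V) = 8*V)
x(1)*((B(-25/s(-7)) - 1550)*(-851 - 1227)) = -(8*(-25/(-4 + 3*(-7))) - 1550)*(-851 - 1227) = -(8*(-25/(-4 - 21)) - 1550)*(-2078) = -(8*(-25/(-25)) - 1550)*(-2078) = -(8*(-25*(-1/25)) - 1550)*(-2078) = -(8*1 - 1550)*(-2078) = -(8 - 1550)*(-2078) = -(-1542)*(-2078) = -1*3204276 = -3204276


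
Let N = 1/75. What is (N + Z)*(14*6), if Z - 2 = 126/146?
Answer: 440944/1825 ≈ 241.61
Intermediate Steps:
Z = 209/73 (Z = 2 + 126/146 = 2 + 126*(1/146) = 2 + 63/73 = 209/73 ≈ 2.8630)
N = 1/75 ≈ 0.013333
(N + Z)*(14*6) = (1/75 + 209/73)*(14*6) = (15748/5475)*84 = 440944/1825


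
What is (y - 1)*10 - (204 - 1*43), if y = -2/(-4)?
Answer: -166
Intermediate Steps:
y = 1/2 (y = -2*(-1/4) = 1/2 ≈ 0.50000)
(y - 1)*10 - (204 - 1*43) = (1/2 - 1)*10 - (204 - 1*43) = -1/2*10 - (204 - 43) = -5 - 1*161 = -5 - 161 = -166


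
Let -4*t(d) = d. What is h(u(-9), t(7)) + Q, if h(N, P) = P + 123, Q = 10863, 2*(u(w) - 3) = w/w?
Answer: 43937/4 ≈ 10984.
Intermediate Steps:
t(d) = -d/4
u(w) = 7/2 (u(w) = 3 + (w/w)/2 = 3 + (1/2)*1 = 3 + 1/2 = 7/2)
h(N, P) = 123 + P
h(u(-9), t(7)) + Q = (123 - 1/4*7) + 10863 = (123 - 7/4) + 10863 = 485/4 + 10863 = 43937/4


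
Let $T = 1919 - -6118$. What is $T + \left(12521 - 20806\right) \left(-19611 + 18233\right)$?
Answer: $11424767$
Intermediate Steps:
$T = 8037$ ($T = 1919 + 6118 = 8037$)
$T + \left(12521 - 20806\right) \left(-19611 + 18233\right) = 8037 + \left(12521 - 20806\right) \left(-19611 + 18233\right) = 8037 - -11416730 = 8037 + 11416730 = 11424767$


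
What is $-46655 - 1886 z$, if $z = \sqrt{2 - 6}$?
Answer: $-46655 - 3772 i \approx -46655.0 - 3772.0 i$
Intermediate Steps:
$z = 2 i$ ($z = \sqrt{-4} = 2 i \approx 2.0 i$)
$-46655 - 1886 z = -46655 - 1886 \cdot 2 i = -46655 - 3772 i$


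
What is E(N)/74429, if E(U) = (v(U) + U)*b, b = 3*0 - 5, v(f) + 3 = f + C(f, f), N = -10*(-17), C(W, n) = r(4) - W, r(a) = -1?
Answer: -830/74429 ≈ -0.011152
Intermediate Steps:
C(W, n) = -1 - W
N = 170
v(f) = -4 (v(f) = -3 + (f + (-1 - f)) = -3 - 1 = -4)
b = -5 (b = 0 - 5 = -5)
E(U) = 20 - 5*U (E(U) = (-4 + U)*(-5) = 20 - 5*U)
E(N)/74429 = (20 - 5*170)/74429 = (20 - 850)*(1/74429) = -830*1/74429 = -830/74429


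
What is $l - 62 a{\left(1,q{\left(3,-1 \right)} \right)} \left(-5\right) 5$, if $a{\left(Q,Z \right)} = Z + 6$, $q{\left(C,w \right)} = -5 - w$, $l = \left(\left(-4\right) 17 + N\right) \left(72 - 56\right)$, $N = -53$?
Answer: $1164$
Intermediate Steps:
$l = -1936$ ($l = \left(\left(-4\right) 17 - 53\right) \left(72 - 56\right) = \left(-68 - 53\right) 16 = \left(-121\right) 16 = -1936$)
$a{\left(Q,Z \right)} = 6 + Z$
$l - 62 a{\left(1,q{\left(3,-1 \right)} \right)} \left(-5\right) 5 = -1936 - 62 \left(6 - 4\right) \left(-5\right) 5 = -1936 - 62 \cdot 2 \left(-5\right) 5 = -1936 - 62 \left(\left(-10\right) 5\right) = -1936 - -3100 = -1936 + 3100 = 1164$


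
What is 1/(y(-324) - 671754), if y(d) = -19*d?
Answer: -1/665598 ≈ -1.5024e-6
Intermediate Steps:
1/(y(-324) - 671754) = 1/(-19*(-324) - 671754) = 1/(6156 - 671754) = 1/(-665598) = -1/665598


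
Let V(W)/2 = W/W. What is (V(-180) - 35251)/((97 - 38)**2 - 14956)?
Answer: 35249/11475 ≈ 3.0718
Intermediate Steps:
V(W) = 2 (V(W) = 2*(W/W) = 2*1 = 2)
(V(-180) - 35251)/((97 - 38)**2 - 14956) = (2 - 35251)/((97 - 38)**2 - 14956) = -35249/(59**2 - 14956) = -35249/(3481 - 14956) = -35249/(-11475) = -35249*(-1/11475) = 35249/11475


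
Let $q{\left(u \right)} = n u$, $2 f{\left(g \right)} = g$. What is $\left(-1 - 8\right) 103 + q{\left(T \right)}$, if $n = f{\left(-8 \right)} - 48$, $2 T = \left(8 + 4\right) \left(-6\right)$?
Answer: $945$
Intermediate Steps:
$f{\left(g \right)} = \frac{g}{2}$
$T = -36$ ($T = \frac{\left(8 + 4\right) \left(-6\right)}{2} = \frac{12 \left(-6\right)}{2} = \frac{1}{2} \left(-72\right) = -36$)
$n = -52$ ($n = \frac{1}{2} \left(-8\right) - 48 = -4 - 48 = -52$)
$q{\left(u \right)} = - 52 u$
$\left(-1 - 8\right) 103 + q{\left(T \right)} = \left(-1 - 8\right) 103 - -1872 = \left(-9\right) 103 + 1872 = -927 + 1872 = 945$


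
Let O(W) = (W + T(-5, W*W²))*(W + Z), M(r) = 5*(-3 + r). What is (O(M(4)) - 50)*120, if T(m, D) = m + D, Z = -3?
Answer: 24000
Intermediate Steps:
M(r) = -15 + 5*r
T(m, D) = D + m
O(W) = (-3 + W)*(-5 + W + W³) (O(W) = (W + (W*W² - 5))*(W - 3) = (W + (W³ - 5))*(-3 + W) = (W + (-5 + W³))*(-3 + W) = (-5 + W + W³)*(-3 + W) = (-3 + W)*(-5 + W + W³))
(O(M(4)) - 50)*120 = ((15 + (-15 + 5*4)² + (-15 + 5*4)⁴ - 8*(-15 + 5*4) - 3*(-15 + 5*4)³) - 50)*120 = ((15 + (-15 + 20)² + (-15 + 20)⁴ - 8*(-15 + 20) - 3*(-15 + 20)³) - 50)*120 = ((15 + 5² + 5⁴ - 8*5 - 3*5³) - 50)*120 = ((15 + 25 + 625 - 40 - 3*125) - 50)*120 = ((15 + 25 + 625 - 40 - 375) - 50)*120 = (250 - 50)*120 = 200*120 = 24000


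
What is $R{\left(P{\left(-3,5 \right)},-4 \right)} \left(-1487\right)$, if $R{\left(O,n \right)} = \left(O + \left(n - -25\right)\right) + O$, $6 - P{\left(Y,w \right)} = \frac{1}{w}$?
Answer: $- \frac{242381}{5} \approx -48476.0$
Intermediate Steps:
$P{\left(Y,w \right)} = 6 - \frac{1}{w}$
$R{\left(O,n \right)} = 25 + n + 2 O$ ($R{\left(O,n \right)} = \left(O + \left(n + 25\right)\right) + O = \left(O + \left(25 + n\right)\right) + O = \left(25 + O + n\right) + O = 25 + n + 2 O$)
$R{\left(P{\left(-3,5 \right)},-4 \right)} \left(-1487\right) = \left(25 - 4 + 2 \left(6 - \frac{1}{5}\right)\right) \left(-1487\right) = \left(25 - 4 + 2 \cdot \frac{29}{5}\right) \left(-1487\right) = \left(25 - 4 + \frac{58}{5}\right) \left(-1487\right) = \frac{163}{5} \left(-1487\right) = - \frac{242381}{5}$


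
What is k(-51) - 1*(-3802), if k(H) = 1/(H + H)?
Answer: 387803/102 ≈ 3802.0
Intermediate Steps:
k(H) = 1/(2*H)
k(-51) - 1*(-3802) = (½)/(-51) - 1*(-3802) = (½)*(-1/51) + 3802 = -1/102 + 3802 = 387803/102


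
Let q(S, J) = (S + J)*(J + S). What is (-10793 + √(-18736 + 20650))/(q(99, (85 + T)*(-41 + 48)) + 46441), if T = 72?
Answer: -10793/1481645 + √1914/1481645 ≈ -0.0072549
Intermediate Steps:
q(S, J) = (J + S)² (q(S, J) = (J + S)*(J + S) = (J + S)²)
(-10793 + √(-18736 + 20650))/(q(99, (85 + T)*(-41 + 48)) + 46441) = (-10793 + √(-18736 + 20650))/(((85 + 72)*(-41 + 48) + 99)² + 46441) = (-10793 + √1914)/((157*7 + 99)² + 46441) = (-10793 + √1914)/((1099 + 99)² + 46441) = (-10793 + √1914)/(1198² + 46441) = (-10793 + √1914)/(1435204 + 46441) = (-10793 + √1914)/1481645 = (-10793 + √1914)*(1/1481645) = -10793/1481645 + √1914/1481645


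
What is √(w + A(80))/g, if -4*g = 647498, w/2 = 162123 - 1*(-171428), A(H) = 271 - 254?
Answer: -2*√667119/323749 ≈ -0.0050457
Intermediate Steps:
A(H) = 17
w = 667102 (w = 2*(162123 - 1*(-171428)) = 2*(162123 + 171428) = 2*333551 = 667102)
g = -323749/2 (g = -¼*647498 = -323749/2 ≈ -1.6187e+5)
√(w + A(80))/g = √(667102 + 17)/(-323749/2) = √667119*(-2/323749) = -2*√667119/323749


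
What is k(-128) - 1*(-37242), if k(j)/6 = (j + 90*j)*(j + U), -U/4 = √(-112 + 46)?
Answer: 8982906 + 279552*I*√66 ≈ 8.9829e+6 + 2.2711e+6*I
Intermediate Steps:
U = -4*I*√66 (U = -4*√(-112 + 46) = -4*I*√66 ≈ -32.496*I)
k(j) = 546*j*(j - 4*I*√66) (k(j) = 6*((j + 90*j)*(j - 4*I*√66)) = 6*((91*j)*(j - 4*I*√66)) = 6*(91*j*(j - 4*I*√66)) = 546*j*(j - 4*I*√66))
k(-128) - 1*(-37242) = 546*(-128)*(-128 - 4*I*√66) - 1*(-37242) = (8945664 + 279552*I*√66) + 37242 = 8982906 + 279552*I*√66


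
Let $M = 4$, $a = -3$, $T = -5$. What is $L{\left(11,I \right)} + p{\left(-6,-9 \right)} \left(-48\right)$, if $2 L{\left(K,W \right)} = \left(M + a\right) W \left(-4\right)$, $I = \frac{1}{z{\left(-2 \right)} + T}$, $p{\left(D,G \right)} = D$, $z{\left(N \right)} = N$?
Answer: $\frac{2018}{7} \approx 288.29$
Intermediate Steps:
$I = - \frac{1}{7}$ ($I = \frac{1}{-2 - 5} = \frac{1}{-7} = - \frac{1}{7} \approx -0.14286$)
$L{\left(K,W \right)} = - 2 W$ ($L{\left(K,W \right)} = \frac{\left(4 - 3\right) W \left(-4\right)}{2} = \frac{1 \left(- 4 W\right)}{2} = \frac{\left(-4\right) W}{2} = - 2 W$)
$L{\left(11,I \right)} + p{\left(-6,-9 \right)} \left(-48\right) = \left(-2\right) \left(- \frac{1}{7}\right) - -288 = \frac{2}{7} + 288 = \frac{2018}{7}$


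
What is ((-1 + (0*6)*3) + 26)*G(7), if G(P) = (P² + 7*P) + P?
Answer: 2625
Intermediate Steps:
G(P) = P² + 8*P
((-1 + (0*6)*3) + 26)*G(7) = ((-1 + (0*6)*3) + 26)*(7*(8 + 7)) = ((-1 + 0*3) + 26)*(7*15) = ((-1 + 0) + 26)*105 = (-1 + 26)*105 = 25*105 = 2625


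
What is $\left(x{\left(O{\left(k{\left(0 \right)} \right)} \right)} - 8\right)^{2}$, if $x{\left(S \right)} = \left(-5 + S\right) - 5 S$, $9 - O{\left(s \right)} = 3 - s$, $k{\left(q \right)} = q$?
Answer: $1369$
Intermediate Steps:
$O{\left(s \right)} = 6 + s$ ($O{\left(s \right)} = 9 - \left(3 - s\right) = 9 + \left(-3 + s\right) = 6 + s$)
$x{\left(S \right)} = -5 - 4 S$
$\left(x{\left(O{\left(k{\left(0 \right)} \right)} \right)} - 8\right)^{2} = \left(\left(-5 - 4 \left(6 + 0\right)\right) - 8\right)^{2} = \left(\left(-5 - 24\right) - 8\right)^{2} = \left(-29 - 8\right)^{2} = \left(-37\right)^{2} = 1369$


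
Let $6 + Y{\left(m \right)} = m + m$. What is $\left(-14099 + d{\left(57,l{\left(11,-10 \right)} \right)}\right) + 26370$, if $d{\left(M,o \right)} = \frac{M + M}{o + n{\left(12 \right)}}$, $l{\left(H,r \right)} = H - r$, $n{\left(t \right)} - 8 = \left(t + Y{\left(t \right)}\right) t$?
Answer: $\frac{4773533}{389} \approx 12271.0$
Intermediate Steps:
$Y{\left(m \right)} = -6 + 2 m$ ($Y{\left(m \right)} = -6 + \left(m + m\right) = -6 + 2 m$)
$n{\left(t \right)} = 8 + t \left(-6 + 3 t\right)$ ($n{\left(t \right)} = 8 + \left(t + \left(-6 + 2 t\right)\right) t = 8 + \left(-6 + 3 t\right) t = 8 + t \left(-6 + 3 t\right)$)
$d{\left(M,o \right)} = \frac{2 M}{368 + o}$ ($d{\left(M,o \right)} = \frac{M + M}{o + \left(8 - 72 + 3 \cdot 12^{2}\right)} = \frac{2 M}{o + \left(8 - 72 + 3 \cdot 144\right)} = \frac{2 M}{o + \left(8 - 72 + 432\right)} = \frac{2 M}{o + 368} = \frac{2 M}{368 + o}$)
$\left(-14099 + d{\left(57,l{\left(11,-10 \right)} \right)}\right) + 26370 = \left(-14099 + 2 \cdot 57 \frac{1}{368 + \left(11 - -10\right)}\right) + 26370 = \left(-14099 + 2 \cdot 57 \frac{1}{368 + \left(11 + 10\right)}\right) + 26370 = \left(-14099 + 2 \cdot 57 \frac{1}{368 + 21}\right) + 26370 = \left(-14099 + 2 \cdot 57 \cdot \frac{1}{389}\right) + 26370 = \left(-14099 + \frac{114}{389}\right) + 26370 = - \frac{5484397}{389} + 26370 = \frac{4773533}{389}$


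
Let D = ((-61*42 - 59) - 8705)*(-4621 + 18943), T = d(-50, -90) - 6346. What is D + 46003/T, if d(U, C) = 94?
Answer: -1014143042947/6252 ≈ -1.6221e+8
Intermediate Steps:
T = -6252 (T = 94 - 6346 = -6252)
D = -162210972 (D = ((-2562 - 59) - 8705)*14322 = (-2621 - 8705)*14322 = -11326*14322 = -162210972)
D + 46003/T = -162210972 + 46003/(-6252) = -162210972 + 46003*(-1/6252) = -162210972 - 46003/6252 = -1014143042947/6252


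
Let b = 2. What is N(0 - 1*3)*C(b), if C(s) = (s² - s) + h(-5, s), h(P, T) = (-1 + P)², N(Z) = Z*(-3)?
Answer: 342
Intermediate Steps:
N(Z) = -3*Z
C(s) = 36 + s² - s (C(s) = (s² - s) + (-1 - 5)² = (s² - s) + (-6)² = (s² - s) + 36 = 36 + s² - s)
N(0 - 1*3)*C(b) = (-3*(0 - 1*3))*(36 + 2² - 1*2) = (-3*(0 - 3))*(36 + 4 - 2) = -3*(-3)*38 = 9*38 = 342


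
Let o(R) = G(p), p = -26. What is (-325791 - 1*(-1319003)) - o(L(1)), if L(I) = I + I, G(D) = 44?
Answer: 993168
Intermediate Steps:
L(I) = 2*I
o(R) = 44
(-325791 - 1*(-1319003)) - o(L(1)) = (-325791 - 1*(-1319003)) - 1*44 = (-325791 + 1319003) - 44 = 993212 - 44 = 993168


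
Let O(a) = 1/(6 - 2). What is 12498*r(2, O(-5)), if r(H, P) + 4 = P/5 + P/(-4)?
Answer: -2005929/40 ≈ -50148.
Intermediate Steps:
O(a) = ¼ (O(a) = 1/4 = ¼)
r(H, P) = -4 - P/20 (r(H, P) = -4 + (P/5 + P/(-4)) = -4 + (P*(⅕) + P*(-¼)) = -4 + (P/5 - P/4) = -4 - P/20)
12498*r(2, O(-5)) = 12498*(-4 - 1/20*¼) = 12498*(-4 - 1/80) = 12498*(-321/80) = -2005929/40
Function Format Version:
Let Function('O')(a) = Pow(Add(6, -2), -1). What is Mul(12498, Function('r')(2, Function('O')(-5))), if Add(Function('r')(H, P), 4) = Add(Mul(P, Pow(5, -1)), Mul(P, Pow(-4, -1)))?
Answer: Rational(-2005929, 40) ≈ -50148.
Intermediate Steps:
Function('O')(a) = Rational(1, 4) (Function('O')(a) = Pow(4, -1) = Rational(1, 4))
Function('r')(H, P) = Add(-4, Mul(Rational(-1, 20), P)) (Function('r')(H, P) = Add(-4, Add(Mul(P, Pow(5, -1)), Mul(P, Pow(-4, -1)))) = Add(-4, Add(Mul(P, Rational(1, 5)), Mul(P, Rational(-1, 4)))) = Add(-4, Add(Mul(Rational(1, 5), P), Mul(Rational(-1, 4), P))) = Add(-4, Mul(Rational(-1, 20), P)))
Mul(12498, Function('r')(2, Function('O')(-5))) = Mul(12498, Add(-4, Mul(Rational(-1, 20), Rational(1, 4)))) = Mul(12498, Add(-4, Rational(-1, 80))) = Mul(12498, Rational(-321, 80)) = Rational(-2005929, 40)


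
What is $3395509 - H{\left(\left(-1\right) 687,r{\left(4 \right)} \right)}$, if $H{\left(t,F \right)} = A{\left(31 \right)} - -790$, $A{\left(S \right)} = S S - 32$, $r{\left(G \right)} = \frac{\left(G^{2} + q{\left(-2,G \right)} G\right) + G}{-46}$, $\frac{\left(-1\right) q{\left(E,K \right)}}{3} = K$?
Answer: $3393790$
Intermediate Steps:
$q{\left(E,K \right)} = - 3 K$
$r{\left(G \right)} = - \frac{G}{46} + \frac{G^{2}}{23}$ ($r{\left(G \right)} = \frac{\left(G^{2} + - 3 G G\right) + G}{-46} = \left(\left(G^{2} - 3 G^{2}\right) + G\right) \left(- \frac{1}{46}\right) = \left(- 2 G^{2} + G\right) \left(- \frac{1}{46}\right) = \left(G - 2 G^{2}\right) \left(- \frac{1}{46}\right) = - \frac{G}{46} + \frac{G^{2}}{23}$)
$A{\left(S \right)} = -32 + S^{2}$ ($A{\left(S \right)} = S^{2} - 32 = -32 + S^{2}$)
$H{\left(t,F \right)} = 1719$ ($H{\left(t,F \right)} = \left(-32 + 31^{2}\right) - -790 = \left(-32 + 961\right) + 790 = 929 + 790 = 1719$)
$3395509 - H{\left(\left(-1\right) 687,r{\left(4 \right)} \right)} = 3395509 - 1719 = 3393790$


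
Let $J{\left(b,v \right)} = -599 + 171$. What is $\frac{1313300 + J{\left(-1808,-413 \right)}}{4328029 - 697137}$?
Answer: $\frac{328218}{907723} \approx 0.36158$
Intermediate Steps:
$J{\left(b,v \right)} = -428$
$\frac{1313300 + J{\left(-1808,-413 \right)}}{4328029 - 697137} = \frac{1313300 - 428}{4328029 - 697137} = \frac{1312872}{3630892} = 1312872 \cdot \frac{1}{3630892} = \frac{328218}{907723}$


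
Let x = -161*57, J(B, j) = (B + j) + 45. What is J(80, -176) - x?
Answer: 9126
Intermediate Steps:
J(B, j) = 45 + B + j
x = -9177
J(80, -176) - x = (45 + 80 - 176) - 1*(-9177) = -51 + 9177 = 9126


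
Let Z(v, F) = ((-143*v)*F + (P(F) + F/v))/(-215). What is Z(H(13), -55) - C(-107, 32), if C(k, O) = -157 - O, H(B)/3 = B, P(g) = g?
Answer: -2075140/1677 ≈ -1237.4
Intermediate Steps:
H(B) = 3*B
Z(v, F) = -F/215 - F/(215*v) + 143*F*v/215 (Z(v, F) = ((-143*v)*F + (F + F/v))/(-215) = (-143*F*v + (F + F/v))*(-1/215) = (F + F/v - 143*F*v)*(-1/215) = -F/215 - F/(215*v) + 143*F*v/215)
Z(H(13), -55) - C(-107, 32) = (1/215)*(-55)*(-1 + (3*13)*(-1 + 143*(3*13)))/(3*13) - (-157 - 1*32) = (1/215)*(-55)*(-1 + 39*(-1 + 143*39))/39 - (-157 - 32) = (1/215)*(-55)*(1/39)*(-1 + 39*(-1 + 5577)) - 1*(-189) = (1/215)*(-55)*(1/39)*(-1 + 39*5576) + 189 = (1/215)*(-55)*(1/39)*(-1 + 217464) + 189 = (1/215)*(-55)*(1/39)*217463 + 189 = -2392093/1677 + 189 = -2075140/1677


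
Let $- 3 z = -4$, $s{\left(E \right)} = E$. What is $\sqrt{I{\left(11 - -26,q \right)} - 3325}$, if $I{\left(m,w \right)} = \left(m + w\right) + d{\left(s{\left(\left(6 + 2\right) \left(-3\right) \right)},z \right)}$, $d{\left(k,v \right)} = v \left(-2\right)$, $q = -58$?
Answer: $\frac{i \sqrt{30138}}{3} \approx 57.868 i$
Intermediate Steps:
$z = \frac{4}{3}$ ($z = \left(- \frac{1}{3}\right) \left(-4\right) = \frac{4}{3} \approx 1.3333$)
$d{\left(k,v \right)} = - 2 v$
$I{\left(m,w \right)} = - \frac{8}{3} + m + w$ ($I{\left(m,w \right)} = \left(m + w\right) - \frac{8}{3} = - \frac{8}{3} + m + w$)
$\sqrt{I{\left(11 - -26,q \right)} - 3325} = \sqrt{\left(- \frac{8}{3} + \left(11 - -26\right) - 58\right) - 3325} = \sqrt{\left(- \frac{8}{3} + \left(11 + 26\right) - 58\right) - 3325} = \sqrt{\left(- \frac{8}{3} + 37 - 58\right) - 3325} = \sqrt{- \frac{71}{3} - 3325} = \sqrt{- \frac{10046}{3}} = \frac{i \sqrt{30138}}{3}$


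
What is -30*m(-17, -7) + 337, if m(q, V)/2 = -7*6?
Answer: 2857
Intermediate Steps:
m(q, V) = -84 (m(q, V) = 2*(-7*6) = 2*(-42) = -84)
-30*m(-17, -7) + 337 = -30*(-84) + 337 = 2520 + 337 = 2857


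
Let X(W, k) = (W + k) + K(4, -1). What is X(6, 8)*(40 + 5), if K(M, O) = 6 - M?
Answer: 720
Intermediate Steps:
X(W, k) = 2 + W + k (X(W, k) = (W + k) + (6 - 1*4) = (W + k) + (6 - 4) = (W + k) + 2 = 2 + W + k)
X(6, 8)*(40 + 5) = (2 + 6 + 8)*(40 + 5) = 16*45 = 720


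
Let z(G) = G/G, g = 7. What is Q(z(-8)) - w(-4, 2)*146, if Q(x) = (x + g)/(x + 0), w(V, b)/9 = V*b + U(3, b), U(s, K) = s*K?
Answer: 2636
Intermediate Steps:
U(s, K) = K*s
w(V, b) = 27*b + 9*V*b (w(V, b) = 9*(V*b + b*3) = 9*(V*b + 3*b) = 9*(3*b + V*b) = 27*b + 9*V*b)
z(G) = 1
Q(x) = (7 + x)/x (Q(x) = (x + 7)/(x + 0) = (7 + x)/x)
Q(z(-8)) - w(-4, 2)*146 = (7 + 1)/1 - 9*2*(3 - 4)*146 = 1*8 - 9*2*(-1)*146 = 8 - (-18)*146 = 8 - 1*(-2628) = 8 + 2628 = 2636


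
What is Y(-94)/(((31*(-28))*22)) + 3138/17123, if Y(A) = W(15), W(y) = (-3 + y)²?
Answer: 7182192/40872601 ≈ 0.17572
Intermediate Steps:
Y(A) = 144 (Y(A) = (-3 + 15)² = 12² = 144)
Y(-94)/(((31*(-28))*22)) + 3138/17123 = 144/(((31*(-28))*22)) + 3138/17123 = 144/((-868*22)) + 3138*(1/17123) = 144/(-19096) + 3138/17123 = 144*(-1/19096) + 3138/17123 = -18/2387 + 3138/17123 = 7182192/40872601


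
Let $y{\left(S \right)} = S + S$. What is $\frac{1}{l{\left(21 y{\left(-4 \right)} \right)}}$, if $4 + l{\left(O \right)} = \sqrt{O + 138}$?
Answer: $- \frac{2}{23} - \frac{i \sqrt{30}}{46} \approx -0.086957 - 0.11907 i$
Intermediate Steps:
$y{\left(S \right)} = 2 S$
$l{\left(O \right)} = -4 + \sqrt{138 + O}$ ($l{\left(O \right)} = -4 + \sqrt{O + 138} = -4 + \sqrt{138 + O}$)
$\frac{1}{l{\left(21 y{\left(-4 \right)} \right)}} = \frac{1}{-4 + \sqrt{138 + 21 \cdot 2 \left(-4\right)}} = \frac{1}{-4 + \sqrt{138 + 21 \left(-8\right)}} = \frac{1}{-4 + \sqrt{138 - 168}} = \frac{1}{-4 + \sqrt{-30}} = \frac{1}{-4 + i \sqrt{30}}$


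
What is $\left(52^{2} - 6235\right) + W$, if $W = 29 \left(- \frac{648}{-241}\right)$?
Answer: $- \frac{832179}{241} \approx -3453.0$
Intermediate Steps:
$W = \frac{18792}{241}$ ($W = 29 \left(\left(-648\right) \left(- \frac{1}{241}\right)\right) = 29 \cdot \frac{648}{241} = \frac{18792}{241} \approx 77.975$)
$\left(52^{2} - 6235\right) + W = \left(52^{2} - 6235\right) + \frac{18792}{241} = \left(2704 - 6235\right) + \frac{18792}{241} = -3531 + \frac{18792}{241} = - \frac{832179}{241}$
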